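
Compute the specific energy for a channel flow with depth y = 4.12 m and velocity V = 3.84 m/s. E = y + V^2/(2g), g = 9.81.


Specific energy E = y + V^2/(2g).
Velocity head = V^2/(2g) = 3.84^2 / (2*9.81) = 14.7456 / 19.62 = 0.7516 m.
E = 4.12 + 0.7516 = 4.8716 m.

4.8716


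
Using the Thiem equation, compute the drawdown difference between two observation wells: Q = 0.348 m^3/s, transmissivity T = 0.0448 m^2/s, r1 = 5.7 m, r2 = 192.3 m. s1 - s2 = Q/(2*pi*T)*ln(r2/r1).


Thiem equation: s1 - s2 = Q/(2*pi*T) * ln(r2/r1).
ln(r2/r1) = ln(192.3/5.7) = 3.5186.
Q/(2*pi*T) = 0.348 / (2*pi*0.0448) = 0.348 / 0.2815 = 1.2363.
s1 - s2 = 1.2363 * 3.5186 = 4.35 m.

4.35


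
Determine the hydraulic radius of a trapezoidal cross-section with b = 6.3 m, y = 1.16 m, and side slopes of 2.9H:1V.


For a trapezoidal section with side slope z:
A = (b + z*y)*y = (6.3 + 2.9*1.16)*1.16 = 11.21 m^2.
P = b + 2*y*sqrt(1 + z^2) = 6.3 + 2*1.16*sqrt(1 + 2.9^2) = 13.417 m.
R = A/P = 11.21 / 13.417 = 0.8355 m.

0.8355


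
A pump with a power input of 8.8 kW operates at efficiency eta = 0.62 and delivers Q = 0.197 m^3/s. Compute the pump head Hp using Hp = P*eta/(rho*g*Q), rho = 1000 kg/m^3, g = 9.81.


Pump head formula: Hp = P * eta / (rho * g * Q).
Numerator: P * eta = 8.8 * 1000 * 0.62 = 5456.0 W.
Denominator: rho * g * Q = 1000 * 9.81 * 0.197 = 1932.57.
Hp = 5456.0 / 1932.57 = 2.82 m.

2.82


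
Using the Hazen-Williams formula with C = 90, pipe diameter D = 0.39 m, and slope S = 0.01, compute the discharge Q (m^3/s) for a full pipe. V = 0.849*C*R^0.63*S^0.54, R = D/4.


For a full circular pipe, R = D/4 = 0.39/4 = 0.0975 m.
V = 0.849 * 90 * 0.0975^0.63 * 0.01^0.54
  = 0.849 * 90 * 0.230713 * 0.083176
  = 1.4663 m/s.
Pipe area A = pi*D^2/4 = pi*0.39^2/4 = 0.1195 m^2.
Q = A * V = 0.1195 * 1.4663 = 0.1752 m^3/s.

0.1752


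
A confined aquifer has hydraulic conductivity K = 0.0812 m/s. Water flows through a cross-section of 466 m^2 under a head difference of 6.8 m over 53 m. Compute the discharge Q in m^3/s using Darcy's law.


Darcy's law: Q = K * A * i, where i = dh/L.
Hydraulic gradient i = 6.8 / 53 = 0.128302.
Q = 0.0812 * 466 * 0.128302
  = 4.8548 m^3/s.

4.8548


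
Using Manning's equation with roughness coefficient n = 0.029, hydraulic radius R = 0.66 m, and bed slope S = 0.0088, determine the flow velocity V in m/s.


Manning's equation gives V = (1/n) * R^(2/3) * S^(1/2).
First, compute R^(2/3) = 0.66^(2/3) = 0.758.
Next, S^(1/2) = 0.0088^(1/2) = 0.093808.
Then 1/n = 1/0.029 = 34.48.
V = 34.48 * 0.758 * 0.093808 = 2.4521 m/s.

2.4521


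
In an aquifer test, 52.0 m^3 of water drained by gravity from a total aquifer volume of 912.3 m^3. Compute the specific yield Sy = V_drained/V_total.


Specific yield Sy = Volume drained / Total volume.
Sy = 52.0 / 912.3
   = 0.057.

0.057


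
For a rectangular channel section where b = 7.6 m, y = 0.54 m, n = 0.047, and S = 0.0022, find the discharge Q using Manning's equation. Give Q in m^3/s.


For a rectangular channel, the cross-sectional area A = b * y = 7.6 * 0.54 = 4.1 m^2.
The wetted perimeter P = b + 2y = 7.6 + 2*0.54 = 8.68 m.
Hydraulic radius R = A/P = 4.1/8.68 = 0.4728 m.
Velocity V = (1/n)*R^(2/3)*S^(1/2) = (1/0.047)*0.4728^(2/3)*0.0022^(1/2) = 0.6057 m/s.
Discharge Q = A * V = 4.1 * 0.6057 = 2.486 m^3/s.

2.486


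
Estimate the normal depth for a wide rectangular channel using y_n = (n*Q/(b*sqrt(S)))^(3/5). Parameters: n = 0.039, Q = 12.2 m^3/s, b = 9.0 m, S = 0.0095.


We use the wide-channel approximation y_n = (n*Q/(b*sqrt(S)))^(3/5).
sqrt(S) = sqrt(0.0095) = 0.097468.
Numerator: n*Q = 0.039 * 12.2 = 0.4758.
Denominator: b*sqrt(S) = 9.0 * 0.097468 = 0.877212.
arg = 0.5424.
y_n = 0.5424^(3/5) = 0.6928 m.

0.6928


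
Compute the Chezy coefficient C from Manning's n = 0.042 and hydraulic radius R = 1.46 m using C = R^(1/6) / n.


The Chezy coefficient relates to Manning's n through C = R^(1/6) / n.
R^(1/6) = 1.46^(1/6) = 1.065104.
C = 1.065104 / 0.042 = 25.36 m^(1/2)/s.

25.36


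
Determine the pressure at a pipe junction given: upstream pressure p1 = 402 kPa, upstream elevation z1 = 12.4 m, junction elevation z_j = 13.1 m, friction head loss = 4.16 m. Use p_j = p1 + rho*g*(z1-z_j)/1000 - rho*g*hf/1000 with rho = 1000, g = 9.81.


Junction pressure: p_j = p1 + rho*g*(z1 - z_j)/1000 - rho*g*hf/1000.
Elevation term = 1000*9.81*(12.4 - 13.1)/1000 = -6.867 kPa.
Friction term = 1000*9.81*4.16/1000 = 40.81 kPa.
p_j = 402 + -6.867 - 40.81 = 354.32 kPa.

354.32


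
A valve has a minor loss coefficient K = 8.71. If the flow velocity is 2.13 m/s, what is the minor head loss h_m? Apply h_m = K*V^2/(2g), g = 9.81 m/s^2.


Minor loss formula: h_m = K * V^2/(2g).
V^2 = 2.13^2 = 4.5369.
V^2/(2g) = 4.5369 / 19.62 = 0.2312 m.
h_m = 8.71 * 0.2312 = 2.0141 m.

2.0141


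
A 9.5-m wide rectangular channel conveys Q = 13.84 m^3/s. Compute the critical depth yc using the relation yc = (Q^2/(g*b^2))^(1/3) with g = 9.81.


Using yc = (Q^2 / (g * b^2))^(1/3):
Q^2 = 13.84^2 = 191.55.
g * b^2 = 9.81 * 9.5^2 = 9.81 * 90.25 = 885.35.
Q^2 / (g*b^2) = 191.55 / 885.35 = 0.2164.
yc = 0.2164^(1/3) = 0.6003 m.

0.6003


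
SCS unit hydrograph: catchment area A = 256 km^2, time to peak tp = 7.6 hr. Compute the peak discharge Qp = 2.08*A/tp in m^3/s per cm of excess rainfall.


SCS formula: Qp = 2.08 * A / tp.
Qp = 2.08 * 256 / 7.6
   = 532.48 / 7.6
   = 70.06 m^3/s per cm.

70.06


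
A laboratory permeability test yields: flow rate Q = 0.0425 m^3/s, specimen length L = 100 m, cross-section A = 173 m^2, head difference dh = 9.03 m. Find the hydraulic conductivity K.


From K = Q*L / (A*dh):
Numerator: Q*L = 0.0425 * 100 = 4.25.
Denominator: A*dh = 173 * 9.03 = 1562.19.
K = 4.25 / 1562.19 = 0.002721 m/s.

0.002721


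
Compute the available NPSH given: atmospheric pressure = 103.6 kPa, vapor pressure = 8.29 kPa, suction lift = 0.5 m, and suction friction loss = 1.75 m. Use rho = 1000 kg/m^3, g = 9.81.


NPSHa = p_atm/(rho*g) - z_s - hf_s - p_vap/(rho*g).
p_atm/(rho*g) = 103.6*1000 / (1000*9.81) = 10.561 m.
p_vap/(rho*g) = 8.29*1000 / (1000*9.81) = 0.845 m.
NPSHa = 10.561 - 0.5 - 1.75 - 0.845
      = 7.47 m.

7.47


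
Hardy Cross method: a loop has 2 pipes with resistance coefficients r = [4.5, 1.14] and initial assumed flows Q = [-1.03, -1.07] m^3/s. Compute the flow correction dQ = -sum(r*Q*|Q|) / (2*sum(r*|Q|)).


Numerator terms (r*Q*|Q|): 4.5*-1.03*|-1.03| = -4.774; 1.14*-1.07*|-1.07| = -1.3052.
Sum of numerator = -6.0792.
Denominator terms (r*|Q|): 4.5*|-1.03| = 4.635; 1.14*|-1.07| = 1.2198.
2 * sum of denominator = 2 * 5.8548 = 11.7096.
dQ = --6.0792 / 11.7096 = 0.5192 m^3/s.

0.5192


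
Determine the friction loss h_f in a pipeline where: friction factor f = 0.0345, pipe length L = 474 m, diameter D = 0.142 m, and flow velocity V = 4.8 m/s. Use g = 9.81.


Darcy-Weisbach equation: h_f = f * (L/D) * V^2/(2g).
f * L/D = 0.0345 * 474/0.142 = 115.162.
V^2/(2g) = 4.8^2 / (2*9.81) = 23.04 / 19.62 = 1.1743 m.
h_f = 115.162 * 1.1743 = 135.236 m.

135.236


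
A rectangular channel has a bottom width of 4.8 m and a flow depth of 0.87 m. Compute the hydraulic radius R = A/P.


For a rectangular section:
Flow area A = b * y = 4.8 * 0.87 = 4.18 m^2.
Wetted perimeter P = b + 2y = 4.8 + 2*0.87 = 6.54 m.
Hydraulic radius R = A/P = 4.18 / 6.54 = 0.6385 m.

0.6385


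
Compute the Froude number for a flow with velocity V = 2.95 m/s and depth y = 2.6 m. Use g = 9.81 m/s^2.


The Froude number is defined as Fr = V / sqrt(g*y).
g*y = 9.81 * 2.6 = 25.506.
sqrt(g*y) = sqrt(25.506) = 5.0503.
Fr = 2.95 / 5.0503 = 0.5841.

0.5841


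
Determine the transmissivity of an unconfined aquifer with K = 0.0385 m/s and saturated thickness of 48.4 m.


Transmissivity is defined as T = K * h.
T = 0.0385 * 48.4
  = 1.8634 m^2/s.

1.8634


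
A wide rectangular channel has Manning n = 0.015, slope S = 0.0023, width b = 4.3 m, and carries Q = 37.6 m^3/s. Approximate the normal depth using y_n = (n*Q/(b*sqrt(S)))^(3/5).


We use the wide-channel approximation y_n = (n*Q/(b*sqrt(S)))^(3/5).
sqrt(S) = sqrt(0.0023) = 0.047958.
Numerator: n*Q = 0.015 * 37.6 = 0.564.
Denominator: b*sqrt(S) = 4.3 * 0.047958 = 0.206219.
arg = 2.7349.
y_n = 2.7349^(3/5) = 1.8288 m.

1.8288


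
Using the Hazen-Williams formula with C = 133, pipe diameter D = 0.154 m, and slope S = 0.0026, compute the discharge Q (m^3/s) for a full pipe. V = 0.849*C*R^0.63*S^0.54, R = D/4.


For a full circular pipe, R = D/4 = 0.154/4 = 0.0385 m.
V = 0.849 * 133 * 0.0385^0.63 * 0.0026^0.54
  = 0.849 * 133 * 0.128481 * 0.040187
  = 0.583 m/s.
Pipe area A = pi*D^2/4 = pi*0.154^2/4 = 0.0186 m^2.
Q = A * V = 0.0186 * 0.583 = 0.0109 m^3/s.

0.0109


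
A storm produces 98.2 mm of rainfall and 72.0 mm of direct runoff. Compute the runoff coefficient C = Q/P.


The runoff coefficient C = runoff depth / rainfall depth.
C = 72.0 / 98.2
  = 0.7332.

0.7332


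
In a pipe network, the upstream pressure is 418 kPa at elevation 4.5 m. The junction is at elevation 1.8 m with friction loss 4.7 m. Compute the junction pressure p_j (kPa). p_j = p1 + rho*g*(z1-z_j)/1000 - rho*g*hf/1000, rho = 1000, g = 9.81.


Junction pressure: p_j = p1 + rho*g*(z1 - z_j)/1000 - rho*g*hf/1000.
Elevation term = 1000*9.81*(4.5 - 1.8)/1000 = 26.487 kPa.
Friction term = 1000*9.81*4.7/1000 = 46.107 kPa.
p_j = 418 + 26.487 - 46.107 = 398.38 kPa.

398.38


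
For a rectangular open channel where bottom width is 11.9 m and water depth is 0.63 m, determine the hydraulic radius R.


For a rectangular section:
Flow area A = b * y = 11.9 * 0.63 = 7.5 m^2.
Wetted perimeter P = b + 2y = 11.9 + 2*0.63 = 13.16 m.
Hydraulic radius R = A/P = 7.5 / 13.16 = 0.5697 m.

0.5697


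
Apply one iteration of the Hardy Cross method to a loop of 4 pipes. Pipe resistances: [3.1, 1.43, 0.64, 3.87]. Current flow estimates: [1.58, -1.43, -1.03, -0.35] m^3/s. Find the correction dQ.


Numerator terms (r*Q*|Q|): 3.1*1.58*|1.58| = 7.7388; 1.43*-1.43*|-1.43| = -2.9242; 0.64*-1.03*|-1.03| = -0.679; 3.87*-0.35*|-0.35| = -0.4741.
Sum of numerator = 3.6616.
Denominator terms (r*|Q|): 3.1*|1.58| = 4.898; 1.43*|-1.43| = 2.0449; 0.64*|-1.03| = 0.6592; 3.87*|-0.35| = 1.3545.
2 * sum of denominator = 2 * 8.9566 = 17.9132.
dQ = -3.6616 / 17.9132 = -0.2044 m^3/s.

-0.2044


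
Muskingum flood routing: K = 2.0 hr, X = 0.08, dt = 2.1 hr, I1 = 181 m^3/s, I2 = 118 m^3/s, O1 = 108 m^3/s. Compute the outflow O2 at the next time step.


Muskingum coefficients:
denom = 2*K*(1-X) + dt = 2*2.0*(1-0.08) + 2.1 = 5.78.
C0 = (dt - 2*K*X)/denom = (2.1 - 2*2.0*0.08)/5.78 = 0.308.
C1 = (dt + 2*K*X)/denom = (2.1 + 2*2.0*0.08)/5.78 = 0.4187.
C2 = (2*K*(1-X) - dt)/denom = 0.2734.
O2 = C0*I2 + C1*I1 + C2*O1
   = 0.308*118 + 0.4187*181 + 0.2734*108
   = 141.64 m^3/s.

141.64


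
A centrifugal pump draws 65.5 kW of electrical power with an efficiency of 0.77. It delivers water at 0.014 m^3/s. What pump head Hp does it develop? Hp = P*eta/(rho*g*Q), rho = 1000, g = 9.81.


Pump head formula: Hp = P * eta / (rho * g * Q).
Numerator: P * eta = 65.5 * 1000 * 0.77 = 50435.0 W.
Denominator: rho * g * Q = 1000 * 9.81 * 0.014 = 137.34.
Hp = 50435.0 / 137.34 = 367.23 m.

367.23


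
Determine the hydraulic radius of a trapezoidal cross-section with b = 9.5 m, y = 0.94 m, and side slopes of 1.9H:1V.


For a trapezoidal section with side slope z:
A = (b + z*y)*y = (9.5 + 1.9*0.94)*0.94 = 10.609 m^2.
P = b + 2*y*sqrt(1 + z^2) = 9.5 + 2*0.94*sqrt(1 + 1.9^2) = 13.537 m.
R = A/P = 10.609 / 13.537 = 0.7837 m.

0.7837


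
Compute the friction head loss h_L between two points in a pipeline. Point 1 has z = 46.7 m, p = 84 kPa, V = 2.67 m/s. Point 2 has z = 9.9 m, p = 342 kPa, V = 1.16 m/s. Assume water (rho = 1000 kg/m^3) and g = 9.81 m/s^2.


Total head at each section: H = z + p/(rho*g) + V^2/(2g).
H1 = 46.7 + 84*1000/(1000*9.81) + 2.67^2/(2*9.81)
   = 46.7 + 8.563 + 0.3633
   = 55.626 m.
H2 = 9.9 + 342*1000/(1000*9.81) + 1.16^2/(2*9.81)
   = 9.9 + 34.862 + 0.0686
   = 44.831 m.
h_L = H1 - H2 = 55.626 - 44.831 = 10.795 m.

10.795


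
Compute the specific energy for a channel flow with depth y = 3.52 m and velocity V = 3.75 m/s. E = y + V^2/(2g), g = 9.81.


Specific energy E = y + V^2/(2g).
Velocity head = V^2/(2g) = 3.75^2 / (2*9.81) = 14.0625 / 19.62 = 0.7167 m.
E = 3.52 + 0.7167 = 4.2367 m.

4.2367


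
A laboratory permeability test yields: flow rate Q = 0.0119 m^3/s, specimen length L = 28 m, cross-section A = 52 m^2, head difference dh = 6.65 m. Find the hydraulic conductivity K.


From K = Q*L / (A*dh):
Numerator: Q*L = 0.0119 * 28 = 0.3332.
Denominator: A*dh = 52 * 6.65 = 345.8.
K = 0.3332 / 345.8 = 0.000964 m/s.

0.000964


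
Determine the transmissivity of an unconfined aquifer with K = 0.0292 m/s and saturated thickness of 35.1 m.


Transmissivity is defined as T = K * h.
T = 0.0292 * 35.1
  = 1.0249 m^2/s.

1.0249


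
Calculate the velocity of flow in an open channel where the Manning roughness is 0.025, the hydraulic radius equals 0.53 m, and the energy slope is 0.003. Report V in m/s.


Manning's equation gives V = (1/n) * R^(2/3) * S^(1/2).
First, compute R^(2/3) = 0.53^(2/3) = 0.6549.
Next, S^(1/2) = 0.003^(1/2) = 0.054772.
Then 1/n = 1/0.025 = 40.0.
V = 40.0 * 0.6549 * 0.054772 = 1.4348 m/s.

1.4348


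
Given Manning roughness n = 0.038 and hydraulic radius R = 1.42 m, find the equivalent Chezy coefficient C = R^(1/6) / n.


The Chezy coefficient relates to Manning's n through C = R^(1/6) / n.
R^(1/6) = 1.42^(1/6) = 1.060184.
C = 1.060184 / 0.038 = 27.9 m^(1/2)/s.

27.9


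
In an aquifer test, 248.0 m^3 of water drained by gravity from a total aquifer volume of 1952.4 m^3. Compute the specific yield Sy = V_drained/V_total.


Specific yield Sy = Volume drained / Total volume.
Sy = 248.0 / 1952.4
   = 0.127.

0.127


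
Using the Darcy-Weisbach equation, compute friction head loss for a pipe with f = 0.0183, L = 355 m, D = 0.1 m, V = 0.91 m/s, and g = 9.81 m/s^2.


Darcy-Weisbach equation: h_f = f * (L/D) * V^2/(2g).
f * L/D = 0.0183 * 355/0.1 = 64.965.
V^2/(2g) = 0.91^2 / (2*9.81) = 0.8281 / 19.62 = 0.0422 m.
h_f = 64.965 * 0.0422 = 2.742 m.

2.742


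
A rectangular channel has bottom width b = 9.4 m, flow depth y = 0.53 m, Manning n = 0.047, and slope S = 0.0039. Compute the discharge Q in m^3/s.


For a rectangular channel, the cross-sectional area A = b * y = 9.4 * 0.53 = 4.98 m^2.
The wetted perimeter P = b + 2y = 9.4 + 2*0.53 = 10.46 m.
Hydraulic radius R = A/P = 4.98/10.46 = 0.4763 m.
Velocity V = (1/n)*R^(2/3)*S^(1/2) = (1/0.047)*0.4763^(2/3)*0.0039^(1/2) = 0.8104 m/s.
Discharge Q = A * V = 4.98 * 0.8104 = 4.037 m^3/s.

4.037


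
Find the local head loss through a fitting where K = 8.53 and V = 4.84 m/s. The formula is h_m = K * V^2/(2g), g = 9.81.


Minor loss formula: h_m = K * V^2/(2g).
V^2 = 4.84^2 = 23.4256.
V^2/(2g) = 23.4256 / 19.62 = 1.194 m.
h_m = 8.53 * 1.194 = 10.1845 m.

10.1845


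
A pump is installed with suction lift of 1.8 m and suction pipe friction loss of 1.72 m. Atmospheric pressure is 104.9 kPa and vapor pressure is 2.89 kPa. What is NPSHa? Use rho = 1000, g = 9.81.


NPSHa = p_atm/(rho*g) - z_s - hf_s - p_vap/(rho*g).
p_atm/(rho*g) = 104.9*1000 / (1000*9.81) = 10.693 m.
p_vap/(rho*g) = 2.89*1000 / (1000*9.81) = 0.295 m.
NPSHa = 10.693 - 1.8 - 1.72 - 0.295
      = 6.88 m.

6.88


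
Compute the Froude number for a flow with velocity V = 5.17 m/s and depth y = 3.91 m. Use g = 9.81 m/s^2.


The Froude number is defined as Fr = V / sqrt(g*y).
g*y = 9.81 * 3.91 = 38.3571.
sqrt(g*y) = sqrt(38.3571) = 6.1933.
Fr = 5.17 / 6.1933 = 0.8348.

0.8348


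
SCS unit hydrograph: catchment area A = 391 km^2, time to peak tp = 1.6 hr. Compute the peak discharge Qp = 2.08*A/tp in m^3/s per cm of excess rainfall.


SCS formula: Qp = 2.08 * A / tp.
Qp = 2.08 * 391 / 1.6
   = 813.28 / 1.6
   = 508.3 m^3/s per cm.

508.3


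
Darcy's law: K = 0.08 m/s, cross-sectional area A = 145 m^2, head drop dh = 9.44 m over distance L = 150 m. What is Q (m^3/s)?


Darcy's law: Q = K * A * i, where i = dh/L.
Hydraulic gradient i = 9.44 / 150 = 0.062933.
Q = 0.08 * 145 * 0.062933
  = 0.73 m^3/s.

0.73


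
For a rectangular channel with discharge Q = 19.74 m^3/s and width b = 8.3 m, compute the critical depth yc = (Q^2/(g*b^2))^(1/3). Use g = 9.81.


Using yc = (Q^2 / (g * b^2))^(1/3):
Q^2 = 19.74^2 = 389.67.
g * b^2 = 9.81 * 8.3^2 = 9.81 * 68.89 = 675.81.
Q^2 / (g*b^2) = 389.67 / 675.81 = 0.5766.
yc = 0.5766^(1/3) = 0.8323 m.

0.8323


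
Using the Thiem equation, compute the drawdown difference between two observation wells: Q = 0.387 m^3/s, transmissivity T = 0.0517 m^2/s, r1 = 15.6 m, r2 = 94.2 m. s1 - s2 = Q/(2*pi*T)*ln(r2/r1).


Thiem equation: s1 - s2 = Q/(2*pi*T) * ln(r2/r1).
ln(r2/r1) = ln(94.2/15.6) = 1.7981.
Q/(2*pi*T) = 0.387 / (2*pi*0.0517) = 0.387 / 0.3248 = 1.1914.
s1 - s2 = 1.1914 * 1.7981 = 2.1422 m.

2.1422


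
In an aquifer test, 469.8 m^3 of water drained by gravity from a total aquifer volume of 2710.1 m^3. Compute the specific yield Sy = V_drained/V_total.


Specific yield Sy = Volume drained / Total volume.
Sy = 469.8 / 2710.1
   = 0.1734.

0.1734


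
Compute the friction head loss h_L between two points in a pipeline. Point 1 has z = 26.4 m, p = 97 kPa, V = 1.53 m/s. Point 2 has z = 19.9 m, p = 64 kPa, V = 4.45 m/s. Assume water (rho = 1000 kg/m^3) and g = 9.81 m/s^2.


Total head at each section: H = z + p/(rho*g) + V^2/(2g).
H1 = 26.4 + 97*1000/(1000*9.81) + 1.53^2/(2*9.81)
   = 26.4 + 9.888 + 0.1193
   = 36.407 m.
H2 = 19.9 + 64*1000/(1000*9.81) + 4.45^2/(2*9.81)
   = 19.9 + 6.524 + 1.0093
   = 27.433 m.
h_L = H1 - H2 = 36.407 - 27.433 = 8.974 m.

8.974


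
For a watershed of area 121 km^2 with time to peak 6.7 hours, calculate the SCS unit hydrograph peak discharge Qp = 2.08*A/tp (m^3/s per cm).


SCS formula: Qp = 2.08 * A / tp.
Qp = 2.08 * 121 / 6.7
   = 251.68 / 6.7
   = 37.56 m^3/s per cm.

37.56


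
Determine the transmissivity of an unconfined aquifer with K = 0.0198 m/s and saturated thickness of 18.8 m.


Transmissivity is defined as T = K * h.
T = 0.0198 * 18.8
  = 0.3722 m^2/s.

0.3722


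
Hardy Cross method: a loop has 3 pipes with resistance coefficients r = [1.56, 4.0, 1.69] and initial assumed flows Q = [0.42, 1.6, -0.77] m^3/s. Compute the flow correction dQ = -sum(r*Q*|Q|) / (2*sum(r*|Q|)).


Numerator terms (r*Q*|Q|): 1.56*0.42*|0.42| = 0.2752; 4.0*1.6*|1.6| = 10.24; 1.69*-0.77*|-0.77| = -1.002.
Sum of numerator = 9.5132.
Denominator terms (r*|Q|): 1.56*|0.42| = 0.6552; 4.0*|1.6| = 6.4; 1.69*|-0.77| = 1.3013.
2 * sum of denominator = 2 * 8.3565 = 16.713.
dQ = -9.5132 / 16.713 = -0.5692 m^3/s.

-0.5692


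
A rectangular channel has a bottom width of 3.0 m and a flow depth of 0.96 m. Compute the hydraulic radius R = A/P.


For a rectangular section:
Flow area A = b * y = 3.0 * 0.96 = 2.88 m^2.
Wetted perimeter P = b + 2y = 3.0 + 2*0.96 = 4.92 m.
Hydraulic radius R = A/P = 2.88 / 4.92 = 0.5854 m.

0.5854


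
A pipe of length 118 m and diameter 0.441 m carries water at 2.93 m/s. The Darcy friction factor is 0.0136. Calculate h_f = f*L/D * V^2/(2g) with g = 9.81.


Darcy-Weisbach equation: h_f = f * (L/D) * V^2/(2g).
f * L/D = 0.0136 * 118/0.441 = 3.639.
V^2/(2g) = 2.93^2 / (2*9.81) = 8.5849 / 19.62 = 0.4376 m.
h_f = 3.639 * 0.4376 = 1.592 m.

1.592


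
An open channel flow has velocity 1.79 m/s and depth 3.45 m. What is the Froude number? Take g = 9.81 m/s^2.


The Froude number is defined as Fr = V / sqrt(g*y).
g*y = 9.81 * 3.45 = 33.8445.
sqrt(g*y) = sqrt(33.8445) = 5.8176.
Fr = 1.79 / 5.8176 = 0.3077.

0.3077


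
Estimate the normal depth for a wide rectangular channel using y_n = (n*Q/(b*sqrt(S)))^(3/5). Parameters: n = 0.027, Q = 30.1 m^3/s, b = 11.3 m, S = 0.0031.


We use the wide-channel approximation y_n = (n*Q/(b*sqrt(S)))^(3/5).
sqrt(S) = sqrt(0.0031) = 0.055678.
Numerator: n*Q = 0.027 * 30.1 = 0.8127.
Denominator: b*sqrt(S) = 11.3 * 0.055678 = 0.629161.
arg = 1.2917.
y_n = 1.2917^(3/5) = 1.166 m.

1.166


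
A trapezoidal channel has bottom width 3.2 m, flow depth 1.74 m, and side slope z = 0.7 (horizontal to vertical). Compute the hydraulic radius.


For a trapezoidal section with side slope z:
A = (b + z*y)*y = (3.2 + 0.7*1.74)*1.74 = 7.687 m^2.
P = b + 2*y*sqrt(1 + z^2) = 3.2 + 2*1.74*sqrt(1 + 0.7^2) = 7.448 m.
R = A/P = 7.687 / 7.448 = 1.0321 m.

1.0321


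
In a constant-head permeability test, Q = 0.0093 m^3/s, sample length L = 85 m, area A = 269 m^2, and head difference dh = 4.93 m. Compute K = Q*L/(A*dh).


From K = Q*L / (A*dh):
Numerator: Q*L = 0.0093 * 85 = 0.7905.
Denominator: A*dh = 269 * 4.93 = 1326.17.
K = 0.7905 / 1326.17 = 0.000596 m/s.

0.000596


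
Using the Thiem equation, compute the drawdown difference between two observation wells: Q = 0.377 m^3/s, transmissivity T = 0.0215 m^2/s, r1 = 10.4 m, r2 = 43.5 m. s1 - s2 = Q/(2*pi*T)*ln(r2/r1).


Thiem equation: s1 - s2 = Q/(2*pi*T) * ln(r2/r1).
ln(r2/r1) = ln(43.5/10.4) = 1.431.
Q/(2*pi*T) = 0.377 / (2*pi*0.0215) = 0.377 / 0.1351 = 2.7908.
s1 - s2 = 2.7908 * 1.431 = 3.9935 m.

3.9935


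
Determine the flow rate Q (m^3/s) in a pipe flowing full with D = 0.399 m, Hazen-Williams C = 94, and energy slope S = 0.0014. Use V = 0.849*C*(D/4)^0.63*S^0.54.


For a full circular pipe, R = D/4 = 0.399/4 = 0.0998 m.
V = 0.849 * 94 * 0.0998^0.63 * 0.0014^0.54
  = 0.849 * 94 * 0.234053 * 0.028768
  = 0.5374 m/s.
Pipe area A = pi*D^2/4 = pi*0.399^2/4 = 0.125 m^2.
Q = A * V = 0.125 * 0.5374 = 0.0672 m^3/s.

0.0672


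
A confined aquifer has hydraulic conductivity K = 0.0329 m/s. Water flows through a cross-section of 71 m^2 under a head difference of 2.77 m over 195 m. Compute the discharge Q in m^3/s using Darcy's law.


Darcy's law: Q = K * A * i, where i = dh/L.
Hydraulic gradient i = 2.77 / 195 = 0.014205.
Q = 0.0329 * 71 * 0.014205
  = 0.0332 m^3/s.

0.0332


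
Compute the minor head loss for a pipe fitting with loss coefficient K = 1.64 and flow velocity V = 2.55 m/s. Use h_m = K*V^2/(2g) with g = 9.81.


Minor loss formula: h_m = K * V^2/(2g).
V^2 = 2.55^2 = 6.5025.
V^2/(2g) = 6.5025 / 19.62 = 0.3314 m.
h_m = 1.64 * 0.3314 = 0.5435 m.

0.5435


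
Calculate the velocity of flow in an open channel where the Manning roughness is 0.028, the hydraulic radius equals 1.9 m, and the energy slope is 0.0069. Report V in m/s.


Manning's equation gives V = (1/n) * R^(2/3) * S^(1/2).
First, compute R^(2/3) = 1.9^(2/3) = 1.534.
Next, S^(1/2) = 0.0069^(1/2) = 0.083066.
Then 1/n = 1/0.028 = 35.71.
V = 35.71 * 1.534 * 0.083066 = 4.551 m/s.

4.551


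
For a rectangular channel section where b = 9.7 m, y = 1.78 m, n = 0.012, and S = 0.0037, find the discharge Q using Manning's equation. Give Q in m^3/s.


For a rectangular channel, the cross-sectional area A = b * y = 9.7 * 1.78 = 17.27 m^2.
The wetted perimeter P = b + 2y = 9.7 + 2*1.78 = 13.26 m.
Hydraulic radius R = A/P = 17.27/13.26 = 1.3021 m.
Velocity V = (1/n)*R^(2/3)*S^(1/2) = (1/0.012)*1.3021^(2/3)*0.0037^(1/2) = 6.0444 m/s.
Discharge Q = A * V = 17.27 * 6.0444 = 104.362 m^3/s.

104.362


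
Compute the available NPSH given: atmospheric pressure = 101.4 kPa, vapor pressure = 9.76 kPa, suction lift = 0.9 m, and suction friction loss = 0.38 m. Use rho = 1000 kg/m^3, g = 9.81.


NPSHa = p_atm/(rho*g) - z_s - hf_s - p_vap/(rho*g).
p_atm/(rho*g) = 101.4*1000 / (1000*9.81) = 10.336 m.
p_vap/(rho*g) = 9.76*1000 / (1000*9.81) = 0.995 m.
NPSHa = 10.336 - 0.9 - 0.38 - 0.995
      = 8.06 m.

8.06


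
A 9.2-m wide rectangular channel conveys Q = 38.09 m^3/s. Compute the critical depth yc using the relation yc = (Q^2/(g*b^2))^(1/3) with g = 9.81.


Using yc = (Q^2 / (g * b^2))^(1/3):
Q^2 = 38.09^2 = 1450.85.
g * b^2 = 9.81 * 9.2^2 = 9.81 * 84.64 = 830.32.
Q^2 / (g*b^2) = 1450.85 / 830.32 = 1.7473.
yc = 1.7473^(1/3) = 1.2045 m.

1.2045


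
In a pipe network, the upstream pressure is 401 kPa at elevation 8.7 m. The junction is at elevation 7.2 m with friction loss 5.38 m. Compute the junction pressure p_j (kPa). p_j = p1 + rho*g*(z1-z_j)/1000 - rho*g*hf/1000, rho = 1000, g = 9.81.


Junction pressure: p_j = p1 + rho*g*(z1 - z_j)/1000 - rho*g*hf/1000.
Elevation term = 1000*9.81*(8.7 - 7.2)/1000 = 14.715 kPa.
Friction term = 1000*9.81*5.38/1000 = 52.778 kPa.
p_j = 401 + 14.715 - 52.778 = 362.94 kPa.

362.94


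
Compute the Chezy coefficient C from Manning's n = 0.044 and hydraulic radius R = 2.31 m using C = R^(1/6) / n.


The Chezy coefficient relates to Manning's n through C = R^(1/6) / n.
R^(1/6) = 2.31^(1/6) = 1.149746.
C = 1.149746 / 0.044 = 26.13 m^(1/2)/s.

26.13


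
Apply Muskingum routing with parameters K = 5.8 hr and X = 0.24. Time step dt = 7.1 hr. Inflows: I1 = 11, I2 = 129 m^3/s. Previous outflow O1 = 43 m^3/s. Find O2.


Muskingum coefficients:
denom = 2*K*(1-X) + dt = 2*5.8*(1-0.24) + 7.1 = 15.916.
C0 = (dt - 2*K*X)/denom = (7.1 - 2*5.8*0.24)/15.916 = 0.2712.
C1 = (dt + 2*K*X)/denom = (7.1 + 2*5.8*0.24)/15.916 = 0.621.
C2 = (2*K*(1-X) - dt)/denom = 0.1078.
O2 = C0*I2 + C1*I1 + C2*O1
   = 0.2712*129 + 0.621*11 + 0.1078*43
   = 46.45 m^3/s.

46.45


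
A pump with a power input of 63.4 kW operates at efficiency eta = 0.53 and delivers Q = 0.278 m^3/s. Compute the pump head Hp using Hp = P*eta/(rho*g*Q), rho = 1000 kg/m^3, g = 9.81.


Pump head formula: Hp = P * eta / (rho * g * Q).
Numerator: P * eta = 63.4 * 1000 * 0.53 = 33602.0 W.
Denominator: rho * g * Q = 1000 * 9.81 * 0.278 = 2727.18.
Hp = 33602.0 / 2727.18 = 12.32 m.

12.32


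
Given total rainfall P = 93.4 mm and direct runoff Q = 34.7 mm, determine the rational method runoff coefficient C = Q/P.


The runoff coefficient C = runoff depth / rainfall depth.
C = 34.7 / 93.4
  = 0.3715.

0.3715


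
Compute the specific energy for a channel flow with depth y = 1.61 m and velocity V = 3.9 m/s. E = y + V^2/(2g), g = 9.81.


Specific energy E = y + V^2/(2g).
Velocity head = V^2/(2g) = 3.9^2 / (2*9.81) = 15.21 / 19.62 = 0.7752 m.
E = 1.61 + 0.7752 = 2.3852 m.

2.3852


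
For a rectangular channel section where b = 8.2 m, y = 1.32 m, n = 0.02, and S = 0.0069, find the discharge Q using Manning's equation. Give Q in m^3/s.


For a rectangular channel, the cross-sectional area A = b * y = 8.2 * 1.32 = 10.82 m^2.
The wetted perimeter P = b + 2y = 8.2 + 2*1.32 = 10.84 m.
Hydraulic radius R = A/P = 10.82/10.84 = 0.9985 m.
Velocity V = (1/n)*R^(2/3)*S^(1/2) = (1/0.02)*0.9985^(2/3)*0.0069^(1/2) = 4.1492 m/s.
Discharge Q = A * V = 10.82 * 4.1492 = 44.911 m^3/s.

44.911


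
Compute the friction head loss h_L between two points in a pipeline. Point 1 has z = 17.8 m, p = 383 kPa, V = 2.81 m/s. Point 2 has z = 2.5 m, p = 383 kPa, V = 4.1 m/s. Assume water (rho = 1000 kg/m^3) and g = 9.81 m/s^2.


Total head at each section: H = z + p/(rho*g) + V^2/(2g).
H1 = 17.8 + 383*1000/(1000*9.81) + 2.81^2/(2*9.81)
   = 17.8 + 39.042 + 0.4025
   = 57.244 m.
H2 = 2.5 + 383*1000/(1000*9.81) + 4.1^2/(2*9.81)
   = 2.5 + 39.042 + 0.8568
   = 42.399 m.
h_L = H1 - H2 = 57.244 - 42.399 = 14.846 m.

14.846


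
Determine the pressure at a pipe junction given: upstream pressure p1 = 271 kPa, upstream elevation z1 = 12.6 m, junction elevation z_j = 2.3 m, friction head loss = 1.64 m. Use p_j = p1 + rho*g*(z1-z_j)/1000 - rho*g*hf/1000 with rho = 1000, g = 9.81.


Junction pressure: p_j = p1 + rho*g*(z1 - z_j)/1000 - rho*g*hf/1000.
Elevation term = 1000*9.81*(12.6 - 2.3)/1000 = 101.043 kPa.
Friction term = 1000*9.81*1.64/1000 = 16.088 kPa.
p_j = 271 + 101.043 - 16.088 = 355.95 kPa.

355.95


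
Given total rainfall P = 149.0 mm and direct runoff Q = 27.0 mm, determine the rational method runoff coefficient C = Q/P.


The runoff coefficient C = runoff depth / rainfall depth.
C = 27.0 / 149.0
  = 0.1812.

0.1812


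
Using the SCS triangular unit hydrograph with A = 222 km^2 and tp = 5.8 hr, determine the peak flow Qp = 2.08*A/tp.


SCS formula: Qp = 2.08 * A / tp.
Qp = 2.08 * 222 / 5.8
   = 461.76 / 5.8
   = 79.61 m^3/s per cm.

79.61


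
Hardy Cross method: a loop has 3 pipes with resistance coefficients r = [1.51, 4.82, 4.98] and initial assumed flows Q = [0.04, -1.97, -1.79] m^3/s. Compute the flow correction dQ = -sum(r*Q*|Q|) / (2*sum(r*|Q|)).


Numerator terms (r*Q*|Q|): 1.51*0.04*|0.04| = 0.0024; 4.82*-1.97*|-1.97| = -18.7059; 4.98*-1.79*|-1.79| = -15.9564.
Sum of numerator = -34.6599.
Denominator terms (r*|Q|): 1.51*|0.04| = 0.0604; 4.82*|-1.97| = 9.4954; 4.98*|-1.79| = 8.9142.
2 * sum of denominator = 2 * 18.47 = 36.94.
dQ = --34.6599 / 36.94 = 0.9383 m^3/s.

0.9383


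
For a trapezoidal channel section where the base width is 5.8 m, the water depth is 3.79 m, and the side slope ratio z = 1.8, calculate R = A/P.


For a trapezoidal section with side slope z:
A = (b + z*y)*y = (5.8 + 1.8*3.79)*3.79 = 47.837 m^2.
P = b + 2*y*sqrt(1 + z^2) = 5.8 + 2*3.79*sqrt(1 + 1.8^2) = 21.408 m.
R = A/P = 47.837 / 21.408 = 2.2345 m.

2.2345


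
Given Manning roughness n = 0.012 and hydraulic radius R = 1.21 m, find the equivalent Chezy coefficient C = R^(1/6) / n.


The Chezy coefficient relates to Manning's n through C = R^(1/6) / n.
R^(1/6) = 1.21^(1/6) = 1.03228.
C = 1.03228 / 0.012 = 86.02 m^(1/2)/s.

86.02


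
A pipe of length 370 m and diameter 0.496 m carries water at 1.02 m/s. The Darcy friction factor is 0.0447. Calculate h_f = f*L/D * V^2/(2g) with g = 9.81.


Darcy-Weisbach equation: h_f = f * (L/D) * V^2/(2g).
f * L/D = 0.0447 * 370/0.496 = 33.3448.
V^2/(2g) = 1.02^2 / (2*9.81) = 1.0404 / 19.62 = 0.053 m.
h_f = 33.3448 * 0.053 = 1.768 m.

1.768


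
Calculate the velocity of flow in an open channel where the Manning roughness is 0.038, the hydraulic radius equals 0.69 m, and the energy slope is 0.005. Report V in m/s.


Manning's equation gives V = (1/n) * R^(2/3) * S^(1/2).
First, compute R^(2/3) = 0.69^(2/3) = 0.7808.
Next, S^(1/2) = 0.005^(1/2) = 0.070711.
Then 1/n = 1/0.038 = 26.32.
V = 26.32 * 0.7808 * 0.070711 = 1.453 m/s.

1.453


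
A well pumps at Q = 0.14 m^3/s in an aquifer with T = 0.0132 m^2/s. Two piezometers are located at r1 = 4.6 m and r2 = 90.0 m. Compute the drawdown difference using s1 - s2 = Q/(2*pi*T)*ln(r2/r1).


Thiem equation: s1 - s2 = Q/(2*pi*T) * ln(r2/r1).
ln(r2/r1) = ln(90.0/4.6) = 2.9738.
Q/(2*pi*T) = 0.14 / (2*pi*0.0132) = 0.14 / 0.0829 = 1.688.
s1 - s2 = 1.688 * 2.9738 = 5.0197 m.

5.0197


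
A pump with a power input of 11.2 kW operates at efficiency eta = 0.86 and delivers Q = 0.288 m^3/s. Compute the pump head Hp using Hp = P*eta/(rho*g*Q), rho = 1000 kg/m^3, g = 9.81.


Pump head formula: Hp = P * eta / (rho * g * Q).
Numerator: P * eta = 11.2 * 1000 * 0.86 = 9632.0 W.
Denominator: rho * g * Q = 1000 * 9.81 * 0.288 = 2825.28.
Hp = 9632.0 / 2825.28 = 3.41 m.

3.41


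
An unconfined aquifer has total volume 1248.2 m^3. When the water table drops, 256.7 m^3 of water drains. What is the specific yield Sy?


Specific yield Sy = Volume drained / Total volume.
Sy = 256.7 / 1248.2
   = 0.2057.

0.2057


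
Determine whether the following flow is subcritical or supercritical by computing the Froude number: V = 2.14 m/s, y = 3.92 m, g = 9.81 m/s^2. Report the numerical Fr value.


The Froude number is defined as Fr = V / sqrt(g*y).
g*y = 9.81 * 3.92 = 38.4552.
sqrt(g*y) = sqrt(38.4552) = 6.2012.
Fr = 2.14 / 6.2012 = 0.3451.
Since Fr < 1, the flow is subcritical.

0.3451


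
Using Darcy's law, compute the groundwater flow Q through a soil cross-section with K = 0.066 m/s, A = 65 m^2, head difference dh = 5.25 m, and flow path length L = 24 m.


Darcy's law: Q = K * A * i, where i = dh/L.
Hydraulic gradient i = 5.25 / 24 = 0.21875.
Q = 0.066 * 65 * 0.21875
  = 0.9384 m^3/s.

0.9384


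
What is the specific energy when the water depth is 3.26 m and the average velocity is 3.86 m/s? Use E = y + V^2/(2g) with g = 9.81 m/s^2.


Specific energy E = y + V^2/(2g).
Velocity head = V^2/(2g) = 3.86^2 / (2*9.81) = 14.8996 / 19.62 = 0.7594 m.
E = 3.26 + 0.7594 = 4.0194 m.

4.0194


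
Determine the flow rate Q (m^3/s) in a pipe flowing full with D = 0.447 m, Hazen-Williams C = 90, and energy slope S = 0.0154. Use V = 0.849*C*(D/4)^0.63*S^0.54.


For a full circular pipe, R = D/4 = 0.447/4 = 0.1118 m.
V = 0.849 * 90 * 0.1118^0.63 * 0.0154^0.54
  = 0.849 * 90 * 0.251418 * 0.105017
  = 2.0175 m/s.
Pipe area A = pi*D^2/4 = pi*0.447^2/4 = 0.1569 m^2.
Q = A * V = 0.1569 * 2.0175 = 0.3166 m^3/s.

0.3166


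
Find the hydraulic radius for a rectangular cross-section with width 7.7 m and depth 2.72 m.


For a rectangular section:
Flow area A = b * y = 7.7 * 2.72 = 20.94 m^2.
Wetted perimeter P = b + 2y = 7.7 + 2*2.72 = 13.14 m.
Hydraulic radius R = A/P = 20.94 / 13.14 = 1.5939 m.

1.5939


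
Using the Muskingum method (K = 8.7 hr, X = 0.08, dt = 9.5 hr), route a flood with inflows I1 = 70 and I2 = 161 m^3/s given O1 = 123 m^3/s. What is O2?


Muskingum coefficients:
denom = 2*K*(1-X) + dt = 2*8.7*(1-0.08) + 9.5 = 25.508.
C0 = (dt - 2*K*X)/denom = (9.5 - 2*8.7*0.08)/25.508 = 0.3179.
C1 = (dt + 2*K*X)/denom = (9.5 + 2*8.7*0.08)/25.508 = 0.427.
C2 = (2*K*(1-X) - dt)/denom = 0.2551.
O2 = C0*I2 + C1*I1 + C2*O1
   = 0.3179*161 + 0.427*70 + 0.2551*123
   = 112.45 m^3/s.

112.45


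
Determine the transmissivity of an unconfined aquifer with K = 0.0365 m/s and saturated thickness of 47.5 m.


Transmissivity is defined as T = K * h.
T = 0.0365 * 47.5
  = 1.7337 m^2/s.

1.7337


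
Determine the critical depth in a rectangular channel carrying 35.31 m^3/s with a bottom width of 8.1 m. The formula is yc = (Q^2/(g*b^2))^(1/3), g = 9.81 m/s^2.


Using yc = (Q^2 / (g * b^2))^(1/3):
Q^2 = 35.31^2 = 1246.8.
g * b^2 = 9.81 * 8.1^2 = 9.81 * 65.61 = 643.63.
Q^2 / (g*b^2) = 1246.8 / 643.63 = 1.9371.
yc = 1.9371^(1/3) = 1.2466 m.

1.2466


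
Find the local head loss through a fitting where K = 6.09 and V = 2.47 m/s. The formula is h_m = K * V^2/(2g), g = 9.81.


Minor loss formula: h_m = K * V^2/(2g).
V^2 = 2.47^2 = 6.1009.
V^2/(2g) = 6.1009 / 19.62 = 0.311 m.
h_m = 6.09 * 0.311 = 1.8937 m.

1.8937


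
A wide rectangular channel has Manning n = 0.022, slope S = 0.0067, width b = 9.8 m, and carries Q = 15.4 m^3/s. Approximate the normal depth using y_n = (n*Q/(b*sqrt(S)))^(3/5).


We use the wide-channel approximation y_n = (n*Q/(b*sqrt(S)))^(3/5).
sqrt(S) = sqrt(0.0067) = 0.081854.
Numerator: n*Q = 0.022 * 15.4 = 0.3388.
Denominator: b*sqrt(S) = 9.8 * 0.081854 = 0.802169.
arg = 0.4224.
y_n = 0.4224^(3/5) = 0.5962 m.

0.5962


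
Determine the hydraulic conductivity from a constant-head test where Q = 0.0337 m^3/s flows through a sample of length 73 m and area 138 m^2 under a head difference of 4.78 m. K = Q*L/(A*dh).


From K = Q*L / (A*dh):
Numerator: Q*L = 0.0337 * 73 = 2.4601.
Denominator: A*dh = 138 * 4.78 = 659.64.
K = 2.4601 / 659.64 = 0.003729 m/s.

0.003729


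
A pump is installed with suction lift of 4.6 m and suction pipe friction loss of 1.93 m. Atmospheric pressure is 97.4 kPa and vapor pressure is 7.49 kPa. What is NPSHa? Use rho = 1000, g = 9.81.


NPSHa = p_atm/(rho*g) - z_s - hf_s - p_vap/(rho*g).
p_atm/(rho*g) = 97.4*1000 / (1000*9.81) = 9.929 m.
p_vap/(rho*g) = 7.49*1000 / (1000*9.81) = 0.764 m.
NPSHa = 9.929 - 4.6 - 1.93 - 0.764
      = 2.64 m.

2.64


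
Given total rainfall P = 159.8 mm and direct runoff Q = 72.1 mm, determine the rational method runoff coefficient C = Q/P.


The runoff coefficient C = runoff depth / rainfall depth.
C = 72.1 / 159.8
  = 0.4512.

0.4512


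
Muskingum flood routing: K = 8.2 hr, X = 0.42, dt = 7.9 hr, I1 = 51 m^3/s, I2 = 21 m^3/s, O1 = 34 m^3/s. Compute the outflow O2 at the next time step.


Muskingum coefficients:
denom = 2*K*(1-X) + dt = 2*8.2*(1-0.42) + 7.9 = 17.412.
C0 = (dt - 2*K*X)/denom = (7.9 - 2*8.2*0.42)/17.412 = 0.0581.
C1 = (dt + 2*K*X)/denom = (7.9 + 2*8.2*0.42)/17.412 = 0.8493.
C2 = (2*K*(1-X) - dt)/denom = 0.0926.
O2 = C0*I2 + C1*I1 + C2*O1
   = 0.0581*21 + 0.8493*51 + 0.0926*34
   = 47.68 m^3/s.

47.68


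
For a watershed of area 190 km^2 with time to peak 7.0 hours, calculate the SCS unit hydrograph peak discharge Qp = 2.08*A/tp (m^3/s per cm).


SCS formula: Qp = 2.08 * A / tp.
Qp = 2.08 * 190 / 7.0
   = 395.2 / 7.0
   = 56.46 m^3/s per cm.

56.46


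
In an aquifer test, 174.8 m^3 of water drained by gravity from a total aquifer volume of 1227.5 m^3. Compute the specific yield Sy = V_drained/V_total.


Specific yield Sy = Volume drained / Total volume.
Sy = 174.8 / 1227.5
   = 0.1424.

0.1424


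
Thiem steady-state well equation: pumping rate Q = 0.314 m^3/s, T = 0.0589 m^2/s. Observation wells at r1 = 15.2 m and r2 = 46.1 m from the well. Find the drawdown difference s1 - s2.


Thiem equation: s1 - s2 = Q/(2*pi*T) * ln(r2/r1).
ln(r2/r1) = ln(46.1/15.2) = 1.1095.
Q/(2*pi*T) = 0.314 / (2*pi*0.0589) = 0.314 / 0.3701 = 0.8485.
s1 - s2 = 0.8485 * 1.1095 = 0.9414 m.

0.9414


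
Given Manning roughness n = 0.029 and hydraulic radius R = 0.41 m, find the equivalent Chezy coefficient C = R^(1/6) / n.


The Chezy coefficient relates to Manning's n through C = R^(1/6) / n.
R^(1/6) = 0.41^(1/6) = 0.861914.
C = 0.861914 / 0.029 = 29.72 m^(1/2)/s.

29.72


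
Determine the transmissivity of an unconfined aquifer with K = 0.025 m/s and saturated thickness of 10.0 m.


Transmissivity is defined as T = K * h.
T = 0.025 * 10.0
  = 0.25 m^2/s.

0.25


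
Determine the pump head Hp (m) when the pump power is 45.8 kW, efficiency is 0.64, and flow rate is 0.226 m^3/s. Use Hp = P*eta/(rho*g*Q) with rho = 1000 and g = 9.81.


Pump head formula: Hp = P * eta / (rho * g * Q).
Numerator: P * eta = 45.8 * 1000 * 0.64 = 29312.0 W.
Denominator: rho * g * Q = 1000 * 9.81 * 0.226 = 2217.06.
Hp = 29312.0 / 2217.06 = 13.22 m.

13.22


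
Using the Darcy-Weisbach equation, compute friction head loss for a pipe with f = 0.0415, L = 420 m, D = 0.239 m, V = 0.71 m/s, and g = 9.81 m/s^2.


Darcy-Weisbach equation: h_f = f * (L/D) * V^2/(2g).
f * L/D = 0.0415 * 420/0.239 = 72.9289.
V^2/(2g) = 0.71^2 / (2*9.81) = 0.5041 / 19.62 = 0.0257 m.
h_f = 72.9289 * 0.0257 = 1.874 m.

1.874


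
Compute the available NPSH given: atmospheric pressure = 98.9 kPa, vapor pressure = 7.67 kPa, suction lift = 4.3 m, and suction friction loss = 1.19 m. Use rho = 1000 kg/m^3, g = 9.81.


NPSHa = p_atm/(rho*g) - z_s - hf_s - p_vap/(rho*g).
p_atm/(rho*g) = 98.9*1000 / (1000*9.81) = 10.082 m.
p_vap/(rho*g) = 7.67*1000 / (1000*9.81) = 0.782 m.
NPSHa = 10.082 - 4.3 - 1.19 - 0.782
      = 3.81 m.

3.81


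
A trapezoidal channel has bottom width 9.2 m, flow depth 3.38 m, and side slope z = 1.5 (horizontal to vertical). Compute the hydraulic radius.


For a trapezoidal section with side slope z:
A = (b + z*y)*y = (9.2 + 1.5*3.38)*3.38 = 48.233 m^2.
P = b + 2*y*sqrt(1 + z^2) = 9.2 + 2*3.38*sqrt(1 + 1.5^2) = 21.387 m.
R = A/P = 48.233 / 21.387 = 2.2553 m.

2.2553


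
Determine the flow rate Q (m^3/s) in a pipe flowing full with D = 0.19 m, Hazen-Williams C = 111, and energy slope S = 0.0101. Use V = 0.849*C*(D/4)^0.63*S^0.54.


For a full circular pipe, R = D/4 = 0.19/4 = 0.0475 m.
V = 0.849 * 111 * 0.0475^0.63 * 0.0101^0.54
  = 0.849 * 111 * 0.146662 * 0.083625
  = 1.1558 m/s.
Pipe area A = pi*D^2/4 = pi*0.19^2/4 = 0.0284 m^2.
Q = A * V = 0.0284 * 1.1558 = 0.0328 m^3/s.

0.0328


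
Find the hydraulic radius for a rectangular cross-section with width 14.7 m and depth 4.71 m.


For a rectangular section:
Flow area A = b * y = 14.7 * 4.71 = 69.24 m^2.
Wetted perimeter P = b + 2y = 14.7 + 2*4.71 = 24.12 m.
Hydraulic radius R = A/P = 69.24 / 24.12 = 2.8705 m.

2.8705


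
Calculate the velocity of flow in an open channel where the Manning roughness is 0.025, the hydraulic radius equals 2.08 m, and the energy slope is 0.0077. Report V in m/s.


Manning's equation gives V = (1/n) * R^(2/3) * S^(1/2).
First, compute R^(2/3) = 2.08^(2/3) = 1.6295.
Next, S^(1/2) = 0.0077^(1/2) = 0.08775.
Then 1/n = 1/0.025 = 40.0.
V = 40.0 * 1.6295 * 0.08775 = 5.7194 m/s.

5.7194
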